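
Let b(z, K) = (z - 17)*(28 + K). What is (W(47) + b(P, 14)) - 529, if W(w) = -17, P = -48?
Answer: -3276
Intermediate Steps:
b(z, K) = (-17 + z)*(28 + K)
(W(47) + b(P, 14)) - 529 = (-17 + (-476 - 17*14 + 28*(-48) + 14*(-48))) - 529 = (-17 + (-476 - 238 - 1344 - 672)) - 529 = (-17 - 2730) - 529 = -2747 - 529 = -3276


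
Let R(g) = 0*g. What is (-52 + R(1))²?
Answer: 2704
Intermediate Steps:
R(g) = 0
(-52 + R(1))² = (-52 + 0)² = (-52)² = 2704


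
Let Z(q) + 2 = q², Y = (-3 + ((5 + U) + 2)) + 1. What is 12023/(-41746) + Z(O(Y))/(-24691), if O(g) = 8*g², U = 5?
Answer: -27014216401/1030750486 ≈ -26.208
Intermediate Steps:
Y = 10 (Y = (-3 + ((5 + 5) + 2)) + 1 = (-3 + (10 + 2)) + 1 = (-3 + 12) + 1 = 9 + 1 = 10)
Z(q) = -2 + q²
12023/(-41746) + Z(O(Y))/(-24691) = 12023/(-41746) + (-2 + (8*10²)²)/(-24691) = 12023*(-1/41746) + (-2 + (8*100)²)*(-1/24691) = -12023/41746 + (-2 + 800²)*(-1/24691) = -12023/41746 + (-2 + 640000)*(-1/24691) = -12023/41746 + 639998*(-1/24691) = -12023/41746 - 639998/24691 = -27014216401/1030750486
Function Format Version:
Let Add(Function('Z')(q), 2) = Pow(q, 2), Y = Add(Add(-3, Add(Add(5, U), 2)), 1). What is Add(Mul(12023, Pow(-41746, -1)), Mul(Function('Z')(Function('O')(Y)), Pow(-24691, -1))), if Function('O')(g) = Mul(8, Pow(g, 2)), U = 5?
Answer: Rational(-27014216401, 1030750486) ≈ -26.208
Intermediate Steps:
Y = 10 (Y = Add(Add(-3, Add(Add(5, 5), 2)), 1) = Add(Add(-3, Add(10, 2)), 1) = Add(Add(-3, 12), 1) = Add(9, 1) = 10)
Function('Z')(q) = Add(-2, Pow(q, 2))
Add(Mul(12023, Pow(-41746, -1)), Mul(Function('Z')(Function('O')(Y)), Pow(-24691, -1))) = Add(Mul(12023, Pow(-41746, -1)), Mul(Add(-2, Pow(Mul(8, Pow(10, 2)), 2)), Pow(-24691, -1))) = Add(Mul(12023, Rational(-1, 41746)), Mul(Add(-2, Pow(Mul(8, 100), 2)), Rational(-1, 24691))) = Add(Rational(-12023, 41746), Mul(Add(-2, Pow(800, 2)), Rational(-1, 24691))) = Add(Rational(-12023, 41746), Mul(Add(-2, 640000), Rational(-1, 24691))) = Add(Rational(-12023, 41746), Mul(639998, Rational(-1, 24691))) = Add(Rational(-12023, 41746), Rational(-639998, 24691)) = Rational(-27014216401, 1030750486)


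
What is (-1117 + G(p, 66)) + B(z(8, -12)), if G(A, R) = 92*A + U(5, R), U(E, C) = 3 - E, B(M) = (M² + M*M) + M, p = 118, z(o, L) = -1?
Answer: 9738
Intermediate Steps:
B(M) = M + 2*M² (B(M) = (M² + M²) + M = 2*M² + M = M + 2*M²)
G(A, R) = -2 + 92*A (G(A, R) = 92*A + (3 - 1*5) = 92*A + (3 - 5) = 92*A - 2 = -2 + 92*A)
(-1117 + G(p, 66)) + B(z(8, -12)) = (-1117 + (-2 + 92*118)) - (1 + 2*(-1)) = (-1117 + (-2 + 10856)) - (1 - 2) = (-1117 + 10854) - 1*(-1) = 9737 + 1 = 9738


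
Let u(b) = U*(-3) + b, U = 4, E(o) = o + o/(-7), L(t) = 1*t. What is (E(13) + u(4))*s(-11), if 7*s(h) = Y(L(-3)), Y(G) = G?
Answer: -66/49 ≈ -1.3469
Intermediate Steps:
L(t) = t
E(o) = 6*o/7 (E(o) = o + o*(-⅐) = o - o/7 = 6*o/7)
s(h) = -3/7 (s(h) = (⅐)*(-3) = -3/7)
u(b) = -12 + b (u(b) = 4*(-3) + b = -12 + b)
(E(13) + u(4))*s(-11) = ((6/7)*13 + (-12 + 4))*(-3/7) = (78/7 - 8)*(-3/7) = (22/7)*(-3/7) = -66/49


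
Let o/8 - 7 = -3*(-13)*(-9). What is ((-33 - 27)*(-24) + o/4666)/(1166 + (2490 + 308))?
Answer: 839536/2312003 ≈ 0.36312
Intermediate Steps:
o = -2752 (o = 56 + 8*(-3*(-13)*(-9)) = 56 + 8*(39*(-9)) = 56 + 8*(-351) = 56 - 2808 = -2752)
((-33 - 27)*(-24) + o/4666)/(1166 + (2490 + 308)) = ((-33 - 27)*(-24) - 2752/4666)/(1166 + (2490 + 308)) = (-60*(-24) - 2752*1/4666)/(1166 + 2798) = (1440 - 1376/2333)/3964 = (3358144/2333)*(1/3964) = 839536/2312003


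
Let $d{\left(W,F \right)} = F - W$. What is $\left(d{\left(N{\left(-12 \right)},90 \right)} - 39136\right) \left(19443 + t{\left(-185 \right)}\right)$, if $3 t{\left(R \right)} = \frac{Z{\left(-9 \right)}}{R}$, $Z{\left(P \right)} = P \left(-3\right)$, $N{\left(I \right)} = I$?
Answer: $- \frac{140403190164}{185} \approx -7.5894 \cdot 10^{8}$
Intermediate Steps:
$Z{\left(P \right)} = - 3 P$
$t{\left(R \right)} = \frac{9}{R}$ ($t{\left(R \right)} = \frac{\left(-3\right) \left(-9\right) \frac{1}{R}}{3} = \frac{27 \frac{1}{R}}{3} = \frac{9}{R}$)
$\left(d{\left(N{\left(-12 \right)},90 \right)} - 39136\right) \left(19443 + t{\left(-185 \right)}\right) = \left(\left(90 - -12\right) - 39136\right) \left(19443 + \frac{9}{-185}\right) = \left(\left(90 + 12\right) - 39136\right) \left(19443 + 9 \left(- \frac{1}{185}\right)\right) = \left(102 - 39136\right) \left(19443 - \frac{9}{185}\right) = \left(-39034\right) \frac{3596946}{185} = - \frac{140403190164}{185}$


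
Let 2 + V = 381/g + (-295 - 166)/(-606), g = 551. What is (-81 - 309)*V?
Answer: 11889475/55651 ≈ 213.64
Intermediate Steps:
V = -182915/333906 (V = -2 + (381/551 + (-295 - 166)/(-606)) = -2 + (381*(1/551) - 461*(-1/606)) = -2 + (381/551 + 461/606) = -2 + 484897/333906 = -182915/333906 ≈ -0.54780)
(-81 - 309)*V = (-81 - 309)*(-182915/333906) = -390*(-182915/333906) = 11889475/55651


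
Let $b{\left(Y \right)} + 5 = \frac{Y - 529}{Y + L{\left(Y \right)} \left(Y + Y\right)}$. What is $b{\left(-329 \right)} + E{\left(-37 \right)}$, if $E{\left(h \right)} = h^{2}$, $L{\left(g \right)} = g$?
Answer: $\frac{98277278}{72051} \approx 1364.0$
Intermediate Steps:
$b{\left(Y \right)} = -5 + \frac{-529 + Y}{Y + 2 Y^{2}}$ ($b{\left(Y \right)} = -5 + \frac{Y - 529}{Y + Y \left(Y + Y\right)} = -5 + \frac{-529 + Y}{Y + Y 2 Y} = -5 + \frac{-529 + Y}{Y + 2 Y^{2}}$)
$b{\left(-329 \right)} + E{\left(-37 \right)} = \frac{-529 - 10 \left(-329\right)^{2} - -1316}{\left(-329\right) \left(1 + 2 \left(-329\right)\right)} + \left(-37\right)^{2} = - \frac{-529 - 1082410 + 1316}{329 \left(1 - 658\right)} + 1369 = - \frac{-529 - 1082410 + 1316}{329 \left(-657\right)} + 1369 = \left(- \frac{1}{329}\right) \left(- \frac{1}{657}\right) \left(-1081623\right) + 1369 = - \frac{360541}{72051} + 1369 = \frac{98277278}{72051}$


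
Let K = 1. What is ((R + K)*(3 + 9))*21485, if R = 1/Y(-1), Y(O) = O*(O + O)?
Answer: 386730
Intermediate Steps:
Y(O) = 2*O² (Y(O) = O*(2*O) = 2*O²)
R = ½ (R = 1/(2*(-1)²) = 1/(2*1) = 1/2 = ½ ≈ 0.50000)
((R + K)*(3 + 9))*21485 = ((½ + 1)*(3 + 9))*21485 = ((3/2)*12)*21485 = 18*21485 = 386730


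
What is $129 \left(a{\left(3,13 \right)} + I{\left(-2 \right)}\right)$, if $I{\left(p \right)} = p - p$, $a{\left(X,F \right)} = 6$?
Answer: $774$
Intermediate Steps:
$I{\left(p \right)} = 0$
$129 \left(a{\left(3,13 \right)} + I{\left(-2 \right)}\right) = 129 \left(6 + 0\right) = 129 \cdot 6 = 774$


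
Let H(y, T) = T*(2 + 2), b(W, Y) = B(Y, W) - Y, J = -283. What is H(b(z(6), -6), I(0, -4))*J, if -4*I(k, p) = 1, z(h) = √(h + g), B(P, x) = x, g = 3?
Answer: 283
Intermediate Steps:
z(h) = √(3 + h) (z(h) = √(h + 3) = √(3 + h))
b(W, Y) = W - Y
I(k, p) = -¼ (I(k, p) = -¼*1 = -¼)
H(y, T) = 4*T (H(y, T) = T*4 = 4*T)
H(b(z(6), -6), I(0, -4))*J = (4*(-¼))*(-283) = -1*(-283) = 283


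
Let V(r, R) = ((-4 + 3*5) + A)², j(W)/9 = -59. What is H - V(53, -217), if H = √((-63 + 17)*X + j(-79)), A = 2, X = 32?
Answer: -169 + I*√2003 ≈ -169.0 + 44.755*I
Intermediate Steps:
j(W) = -531 (j(W) = 9*(-59) = -531)
V(r, R) = 169 (V(r, R) = ((-4 + 3*5) + 2)² = ((-4 + 15) + 2)² = (11 + 2)² = 13² = 169)
H = I*√2003 (H = √((-63 + 17)*32 - 531) = √(-46*32 - 531) = √(-1472 - 531) = √(-2003) = I*√2003 ≈ 44.755*I)
H - V(53, -217) = I*√2003 - 1*169 = I*√2003 - 169 = -169 + I*√2003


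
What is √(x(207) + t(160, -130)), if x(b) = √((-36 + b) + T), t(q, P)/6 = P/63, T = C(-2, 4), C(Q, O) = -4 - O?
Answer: √(-5460 + 441*√163)/21 ≈ 0.62144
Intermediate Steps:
T = -8 (T = -4 - 1*4 = -4 - 4 = -8)
t(q, P) = 2*P/21 (t(q, P) = 6*(P/63) = 2*P/21)
x(b) = √(-44 + b) (x(b) = √((-36 + b) - 8) = √(-44 + b))
√(x(207) + t(160, -130)) = √(√(-44 + 207) + (2/21)*(-130)) = √(√163 - 260/21) = √(-260/21 + √163)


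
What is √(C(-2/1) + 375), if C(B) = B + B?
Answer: √371 ≈ 19.261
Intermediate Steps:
C(B) = 2*B
√(C(-2/1) + 375) = √(2*(-2/1) + 375) = √(2*(-2*1) + 375) = √(2*(-2) + 375) = √(-4 + 375) = √371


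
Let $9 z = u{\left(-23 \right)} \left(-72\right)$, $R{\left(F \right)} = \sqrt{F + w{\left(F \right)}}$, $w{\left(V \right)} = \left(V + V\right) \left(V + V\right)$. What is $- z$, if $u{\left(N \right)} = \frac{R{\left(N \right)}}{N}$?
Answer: $- \frac{8 \sqrt{2093}}{23} \approx -15.913$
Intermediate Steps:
$w{\left(V \right)} = 4 V^{2}$ ($w{\left(V \right)} = 2 V 2 V = 4 V^{2}$)
$R{\left(F \right)} = \sqrt{F + 4 F^{2}}$
$u{\left(N \right)} = \frac{\sqrt{N \left(1 + 4 N\right)}}{N}$
$z = \frac{8 \sqrt{2093}}{23}$ ($z = \frac{\frac{\sqrt{- 23 \left(1 + 4 \left(-23\right)\right)}}{-23} \left(-72\right)}{9} = \frac{- \frac{\sqrt{- 23 \left(1 - 92\right)}}{23} \left(-72\right)}{9} = \frac{- \frac{\sqrt{\left(-23\right) \left(-91\right)}}{23} \left(-72\right)}{9} = \frac{- \frac{\sqrt{2093}}{23} \left(-72\right)}{9} = \frac{\frac{72}{23} \sqrt{2093}}{9} = \frac{8 \sqrt{2093}}{23} \approx 15.913$)
$- z = - \frac{8 \sqrt{2093}}{23}$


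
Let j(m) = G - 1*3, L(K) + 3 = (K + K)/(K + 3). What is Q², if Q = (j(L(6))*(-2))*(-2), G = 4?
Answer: 16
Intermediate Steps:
L(K) = -3 + 2*K/(3 + K) (L(K) = -3 + (K + K)/(K + 3) = -3 + (2*K)/(3 + K) = -3 + 2*K/(3 + K))
j(m) = 1 (j(m) = 4 - 1*3 = 4 - 3 = 1)
Q = 4 (Q = (1*(-2))*(-2) = -2*(-2) = 4)
Q² = 4² = 16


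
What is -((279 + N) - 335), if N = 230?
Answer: -174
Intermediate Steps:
-((279 + N) - 335) = -((279 + 230) - 335) = -(509 - 335) = -1*174 = -174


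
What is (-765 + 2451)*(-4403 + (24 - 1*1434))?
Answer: -9800718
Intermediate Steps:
(-765 + 2451)*(-4403 + (24 - 1*1434)) = 1686*(-4403 + (24 - 1434)) = 1686*(-4403 - 1410) = 1686*(-5813) = -9800718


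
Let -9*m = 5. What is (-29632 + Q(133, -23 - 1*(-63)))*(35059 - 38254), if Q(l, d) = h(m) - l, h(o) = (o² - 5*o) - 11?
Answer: 856120130/9 ≈ 9.5124e+7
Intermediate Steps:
m = -5/9 (m = -⅑*5 = -5/9 ≈ -0.55556)
h(o) = -11 + o² - 5*o
Q(l, d) = -641/81 - l (Q(l, d) = (-11 + (-5/9)² - 5*(-5/9)) - l = (-11 + 25/81 + 25/9) - l = -641/81 - l)
(-29632 + Q(133, -23 - 1*(-63)))*(35059 - 38254) = (-29632 + (-641/81 - 1*133))*(35059 - 38254) = (-29632 + (-641/81 - 133))*(-3195) = (-29632 - 11414/81)*(-3195) = -2411606/81*(-3195) = 856120130/9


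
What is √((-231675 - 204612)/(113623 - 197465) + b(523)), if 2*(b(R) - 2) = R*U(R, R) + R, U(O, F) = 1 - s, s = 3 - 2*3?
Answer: √2310421124253/41921 ≈ 36.259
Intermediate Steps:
s = -3 (s = 3 - 6 = -3)
U(O, F) = 4 (U(O, F) = 1 - 1*(-3) = 1 + 3 = 4)
b(R) = 2 + 5*R/2 (b(R) = 2 + (R*4 + R)/2 = 2 + (4*R + R)/2 = 2 + (5*R)/2 = 2 + 5*R/2)
√((-231675 - 204612)/(113623 - 197465) + b(523)) = √((-231675 - 204612)/(113623 - 197465) + (2 + (5/2)*523)) = √(-436287/(-83842) + (2 + 2615/2)) = √(-436287*(-1/83842) + 2619/2) = √(436287/83842 + 2619/2) = √(55113693/41921) = √2310421124253/41921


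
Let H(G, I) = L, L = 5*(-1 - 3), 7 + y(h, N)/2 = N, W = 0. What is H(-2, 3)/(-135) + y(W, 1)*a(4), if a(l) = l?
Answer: -1292/27 ≈ -47.852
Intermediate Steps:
y(h, N) = -14 + 2*N
L = -20 (L = 5*(-4) = -20)
H(G, I) = -20
H(-2, 3)/(-135) + y(W, 1)*a(4) = -20/(-135) + (-14 + 2*1)*4 = -20*(-1/135) + (-14 + 2)*4 = 4/27 - 12*4 = 4/27 - 48 = -1292/27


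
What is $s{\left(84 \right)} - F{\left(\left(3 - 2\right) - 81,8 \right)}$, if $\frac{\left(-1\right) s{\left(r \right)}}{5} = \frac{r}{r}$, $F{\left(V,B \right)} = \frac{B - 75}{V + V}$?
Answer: $- \frac{867}{160} \approx -5.4187$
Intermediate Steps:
$F{\left(V,B \right)} = \frac{-75 + B}{2 V}$
$s{\left(r \right)} = -5$ ($s{\left(r \right)} = - 5 \frac{r}{r} = \left(-5\right) 1 = -5$)
$s{\left(84 \right)} - F{\left(\left(3 - 2\right) - 81,8 \right)} = -5 - \frac{-75 + 8}{2 \left(\left(3 - 2\right) - 81\right)} = -5 - \frac{1}{2} \frac{1}{\left(3 - 2\right) - 81} \left(-67\right) = -5 - \frac{1}{2} \frac{1}{1 - 81} \left(-67\right) = -5 - \frac{1}{2} \frac{1}{-80} \left(-67\right) = -5 - \frac{1}{2} \left(- \frac{1}{80}\right) \left(-67\right) = -5 - \frac{67}{160} = - \frac{867}{160}$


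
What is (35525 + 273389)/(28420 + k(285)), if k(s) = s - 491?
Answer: 154457/14107 ≈ 10.949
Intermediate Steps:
k(s) = -491 + s
(35525 + 273389)/(28420 + k(285)) = (35525 + 273389)/(28420 + (-491 + 285)) = 308914/(28420 - 206) = 308914/28214 = 308914*(1/28214) = 154457/14107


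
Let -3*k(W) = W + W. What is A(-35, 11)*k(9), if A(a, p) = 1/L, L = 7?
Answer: -6/7 ≈ -0.85714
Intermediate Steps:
k(W) = -2*W/3 (k(W) = -(W + W)/3 = -2*W/3)
A(a, p) = ⅐ (A(a, p) = 1/7 = ⅐)
A(-35, 11)*k(9) = (-⅔*9)/7 = (⅐)*(-6) = -6/7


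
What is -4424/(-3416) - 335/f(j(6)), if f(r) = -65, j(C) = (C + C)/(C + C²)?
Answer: 5114/793 ≈ 6.4489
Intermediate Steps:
j(C) = 2*C/(C + C²) (j(C) = (2*C)/(C + C²) = 2*C/(C + C²))
-4424/(-3416) - 335/f(j(6)) = -4424/(-3416) - 335/(-65) = -4424*(-1/3416) - 335*(-1/65) = 79/61 + 67/13 = 5114/793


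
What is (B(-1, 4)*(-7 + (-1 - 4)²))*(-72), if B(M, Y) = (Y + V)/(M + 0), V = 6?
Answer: 12960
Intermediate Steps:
B(M, Y) = (6 + Y)/M (B(M, Y) = (Y + 6)/(M + 0) = (6 + Y)/M)
(B(-1, 4)*(-7 + (-1 - 4)²))*(-72) = (((6 + 4)/(-1))*(-7 + (-1 - 4)²))*(-72) = ((-1*10)*(-7 + (-5)²))*(-72) = -10*(-7 + 25)*(-72) = -10*18*(-72) = -180*(-72) = 12960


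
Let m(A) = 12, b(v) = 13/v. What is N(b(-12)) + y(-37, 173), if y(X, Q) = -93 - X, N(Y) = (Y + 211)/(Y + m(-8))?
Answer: -4817/131 ≈ -36.771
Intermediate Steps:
N(Y) = (211 + Y)/(12 + Y) (N(Y) = (Y + 211)/(Y + 12) = (211 + Y)/(12 + Y))
N(b(-12)) + y(-37, 173) = (211 + 13/(-12))/(12 + 13/(-12)) + (-93 - 1*(-37)) = (211 + 13*(-1/12))/(12 + 13*(-1/12)) + (-93 + 37) = (211 - 13/12)/(12 - 13/12) - 56 = (2519/12)/(131/12) - 56 = (12/131)*(2519/12) - 56 = 2519/131 - 56 = -4817/131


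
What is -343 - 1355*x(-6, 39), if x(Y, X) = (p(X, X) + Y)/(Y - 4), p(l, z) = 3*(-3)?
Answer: -4751/2 ≈ -2375.5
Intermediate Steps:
p(l, z) = -9
x(Y, X) = (-9 + Y)/(-4 + Y) (x(Y, X) = (-9 + Y)/(Y - 4) = (-9 + Y)/(-4 + Y))
-343 - 1355*x(-6, 39) = -343 - 1355*(-9 - 6)/(-4 - 6) = -343 - 1355*(-15)/(-10) = -343 - (-271)*(-15)/2 = -343 - 1355*3/2 = -343 - 4065/2 = -4751/2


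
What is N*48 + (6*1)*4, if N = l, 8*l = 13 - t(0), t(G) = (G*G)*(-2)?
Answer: 102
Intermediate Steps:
t(G) = -2*G² (t(G) = G²*(-2) = -2*G²)
l = 13/8 (l = (13 - (-2)*0²)/8 = (13 - (-2)*0)/8 = (13 - 1*0)/8 = (13 + 0)/8 = (⅛)*13 = 13/8 ≈ 1.6250)
N = 13/8 ≈ 1.6250
N*48 + (6*1)*4 = (13/8)*48 + (6*1)*4 = 78 + 6*4 = 78 + 24 = 102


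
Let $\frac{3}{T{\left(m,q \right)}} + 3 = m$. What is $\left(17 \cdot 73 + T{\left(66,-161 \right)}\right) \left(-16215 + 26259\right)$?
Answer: $\frac{87255576}{7} \approx 1.2465 \cdot 10^{7}$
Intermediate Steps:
$T{\left(m,q \right)} = \frac{3}{-3 + m}$
$\left(17 \cdot 73 + T{\left(66,-161 \right)}\right) \left(-16215 + 26259\right) = \left(17 \cdot 73 + \frac{3}{-3 + 66}\right) \left(-16215 + 26259\right) = \left(1241 + \frac{3}{63}\right) 10044 = \left(1241 + 3 \cdot \frac{1}{63}\right) 10044 = \left(1241 + \frac{1}{21}\right) 10044 = \frac{26062}{21} \cdot 10044 = \frac{87255576}{7}$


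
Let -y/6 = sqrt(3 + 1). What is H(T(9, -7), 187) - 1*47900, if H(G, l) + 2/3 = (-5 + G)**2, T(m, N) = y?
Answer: -142835/3 ≈ -47612.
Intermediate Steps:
y = -12 (y = -6*sqrt(3 + 1) = -6*sqrt(4) = -6*2 = -12)
T(m, N) = -12
H(G, l) = -2/3 + (-5 + G)**2
H(T(9, -7), 187) - 1*47900 = (-2/3 + (-5 - 12)**2) - 1*47900 = (-2/3 + (-17)**2) - 47900 = (-2/3 + 289) - 47900 = 865/3 - 47900 = -142835/3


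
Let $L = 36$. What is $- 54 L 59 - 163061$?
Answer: $-277757$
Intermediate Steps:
$- 54 L 59 - 163061 = \left(-54\right) 36 \cdot 59 - 163061 = \left(-1944\right) 59 - 163061 = -114696 - 163061 = -277757$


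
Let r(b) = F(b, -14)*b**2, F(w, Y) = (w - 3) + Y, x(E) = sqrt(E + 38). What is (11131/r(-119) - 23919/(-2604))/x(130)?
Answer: 548053825*sqrt(42)/5015033184 ≈ 0.70823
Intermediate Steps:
x(E) = sqrt(38 + E)
F(w, Y) = -3 + Y + w (F(w, Y) = (-3 + w) + Y = -3 + Y + w)
r(b) = b**2*(-17 + b) (r(b) = (-3 - 14 + b)*b**2 = (-17 + b)*b**2 = b**2*(-17 + b))
(11131/r(-119) - 23919/(-2604))/x(130) = (11131/(((-119)**2*(-17 - 119))) - 23919/(-2604))/(sqrt(38 + 130)) = (11131/((14161*(-136))) - 23919*(-1/2604))/(sqrt(168)) = (11131/(-1925896) + 1139/124)/((2*sqrt(42))) = (11131*(-1/1925896) + 1139/124)*(sqrt(42)/84) = (-11131/1925896 + 1139/124)*(sqrt(42)/84) = 548053825*(sqrt(42)/84)/59702776 = 548053825*sqrt(42)/5015033184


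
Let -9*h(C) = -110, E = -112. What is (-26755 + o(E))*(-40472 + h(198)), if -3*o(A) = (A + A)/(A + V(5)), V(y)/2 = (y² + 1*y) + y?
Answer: 87688435918/81 ≈ 1.0826e+9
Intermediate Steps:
h(C) = 110/9 (h(C) = -⅑*(-110) = 110/9)
V(y) = 2*y² + 4*y (V(y) = 2*((y² + 1*y) + y) = 2*((y² + y) + y) = 2*((y + y²) + y) = 2*(y² + 2*y) = 2*y² + 4*y)
o(A) = -2*A/(3*(70 + A)) (o(A) = -(A + A)/(3*(A + 2*5*(2 + 5))) = -2*A/(3*(A + 2*5*7)) = -2*A/(3*(A + 70)) = -2*A/(3*(70 + A)))
(-26755 + o(E))*(-40472 + h(198)) = (-26755 - 2*(-112)/(210 + 3*(-112)))*(-40472 + 110/9) = (-26755 - 2*(-112)/(210 - 336))*(-364138/9) = (-26755 - 2*(-112)/(-126))*(-364138/9) = (-26755 - 2*(-112)*(-1/126))*(-364138/9) = (-26755 - 16/9)*(-364138/9) = -240811/9*(-364138/9) = 87688435918/81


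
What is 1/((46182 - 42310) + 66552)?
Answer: 1/70424 ≈ 1.4200e-5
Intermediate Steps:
1/((46182 - 42310) + 66552) = 1/(3872 + 66552) = 1/70424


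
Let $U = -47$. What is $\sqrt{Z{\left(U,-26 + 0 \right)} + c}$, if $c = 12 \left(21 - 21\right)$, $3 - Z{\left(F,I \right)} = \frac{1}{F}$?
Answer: $\frac{\sqrt{6674}}{47} \approx 1.7382$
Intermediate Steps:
$Z{\left(F,I \right)} = 3 - \frac{1}{F}$
$c = 0$ ($c = 12 \cdot 0 = 0$)
$\sqrt{Z{\left(U,-26 + 0 \right)} + c} = \sqrt{\left(3 - \frac{1}{-47}\right) + 0} = \sqrt{\left(3 - - \frac{1}{47}\right) + 0} = \sqrt{\left(3 + \frac{1}{47}\right) + 0} = \sqrt{\frac{142}{47} + 0} = \sqrt{\frac{142}{47}} = \frac{\sqrt{6674}}{47}$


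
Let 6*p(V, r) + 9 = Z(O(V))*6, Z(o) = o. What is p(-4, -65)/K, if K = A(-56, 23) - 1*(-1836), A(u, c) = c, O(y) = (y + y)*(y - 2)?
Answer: 93/3718 ≈ 0.025013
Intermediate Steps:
O(y) = 2*y*(-2 + y) (O(y) = (2*y)*(-2 + y) = 2*y*(-2 + y))
p(V, r) = -3/2 + 2*V*(-2 + V) (p(V, r) = -3/2 + ((2*V*(-2 + V))*6)/6 = -3/2 + (12*V*(-2 + V))/6 = -3/2 + 2*V*(-2 + V))
K = 1859 (K = 23 - 1*(-1836) = 23 + 1836 = 1859)
p(-4, -65)/K = (-3/2 + 2*(-4)*(-2 - 4))/1859 = (-3/2 + 2*(-4)*(-6))*(1/1859) = (-3/2 + 48)*(1/1859) = (93/2)*(1/1859) = 93/3718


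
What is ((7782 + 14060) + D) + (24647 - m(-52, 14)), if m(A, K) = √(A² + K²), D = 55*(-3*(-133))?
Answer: 68434 - 10*√29 ≈ 68380.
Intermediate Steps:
D = 21945 (D = 55*399 = 21945)
((7782 + 14060) + D) + (24647 - m(-52, 14)) = ((7782 + 14060) + 21945) + (24647 - √((-52)² + 14²)) = (21842 + 21945) + (24647 - √(2704 + 196)) = 43787 + (24647 - √2900) = 43787 + (24647 - 10*√29) = 68434 - 10*√29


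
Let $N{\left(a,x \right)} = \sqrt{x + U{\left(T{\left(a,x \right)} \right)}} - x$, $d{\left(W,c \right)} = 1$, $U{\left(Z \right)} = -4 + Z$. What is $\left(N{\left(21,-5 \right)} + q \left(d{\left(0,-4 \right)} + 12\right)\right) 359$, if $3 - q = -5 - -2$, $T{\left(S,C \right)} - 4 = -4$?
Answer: $29797 + 1077 i \approx 29797.0 + 1077.0 i$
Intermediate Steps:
$T{\left(S,C \right)} = 0$ ($T{\left(S,C \right)} = 4 - 4 = 0$)
$q = 6$ ($q = 3 - \left(-5 - -2\right) = 3 - \left(-5 + 2\right) = 3 - -3 = 3 + 3 = 6$)
$N{\left(a,x \right)} = \sqrt{-4 + x} - x$ ($N{\left(a,x \right)} = \sqrt{x + \left(-4 + 0\right)} - x = \sqrt{x - 4} - x = \sqrt{-4 + x} - x$)
$\left(N{\left(21,-5 \right)} + q \left(d{\left(0,-4 \right)} + 12\right)\right) 359 = \left(\left(\sqrt{-4 - 5} - -5\right) + 6 \left(1 + 12\right)\right) 359 = \left(\left(\sqrt{-9} + 5\right) + 6 \cdot 13\right) 359 = \left(\left(3 i + 5\right) + 78\right) 359 = \left(\left(5 + 3 i\right) + 78\right) 359 = \left(83 + 3 i\right) 359 = 29797 + 1077 i$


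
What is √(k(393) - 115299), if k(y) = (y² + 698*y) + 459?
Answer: √313923 ≈ 560.29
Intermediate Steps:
k(y) = 459 + y² + 698*y
√(k(393) - 115299) = √((459 + 393² + 698*393) - 115299) = √((459 + 154449 + 274314) - 115299) = √(429222 - 115299) = √313923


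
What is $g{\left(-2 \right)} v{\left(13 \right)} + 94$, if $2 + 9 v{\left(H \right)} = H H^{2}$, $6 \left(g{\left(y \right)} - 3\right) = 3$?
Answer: $\frac{17057}{18} \approx 947.61$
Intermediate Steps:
$g{\left(y \right)} = \frac{7}{2}$ ($g{\left(y \right)} = 3 + \frac{1}{6} \cdot 3 = 3 + \frac{1}{2} = \frac{7}{2}$)
$v{\left(H \right)} = - \frac{2}{9} + \frac{H^{3}}{9}$ ($v{\left(H \right)} = - \frac{2}{9} + \frac{H H^{2}}{9} = - \frac{2}{9} + \frac{H^{3}}{9}$)
$g{\left(-2 \right)} v{\left(13 \right)} + 94 = \frac{7 \left(- \frac{2}{9} + \frac{13^{3}}{9}\right)}{2} + 94 = \frac{7 \left(- \frac{2}{9} + \frac{1}{9} \cdot 2197\right)}{2} + 94 = \frac{7 \left(- \frac{2}{9} + \frac{2197}{9}\right)}{2} + 94 = \frac{7}{2} \cdot \frac{2195}{9} + 94 = \frac{15365}{18} + 94 = \frac{17057}{18}$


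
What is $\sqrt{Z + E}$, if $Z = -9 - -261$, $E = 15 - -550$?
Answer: $\sqrt{817} \approx 28.583$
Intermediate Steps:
$E = 565$ ($E = 15 + 550 = 565$)
$Z = 252$ ($Z = -9 + 261 = 252$)
$\sqrt{Z + E} = \sqrt{252 + 565} = \sqrt{817}$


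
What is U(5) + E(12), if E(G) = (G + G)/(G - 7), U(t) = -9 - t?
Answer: -46/5 ≈ -9.2000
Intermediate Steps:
E(G) = 2*G/(-7 + G) (E(G) = (2*G)/(-7 + G) = 2*G/(-7 + G))
U(5) + E(12) = (-9 - 1*5) + 2*12/(-7 + 12) = (-9 - 5) + 2*12/5 = -14 + 2*12*(1/5) = -14 + 24/5 = -46/5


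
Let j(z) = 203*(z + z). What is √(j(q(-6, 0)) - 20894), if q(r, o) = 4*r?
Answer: I*√30638 ≈ 175.04*I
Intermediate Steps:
j(z) = 406*z (j(z) = 203*(2*z) = 406*z)
√(j(q(-6, 0)) - 20894) = √(406*(4*(-6)) - 20894) = √(406*(-24) - 20894) = √(-9744 - 20894) = √(-30638) = I*√30638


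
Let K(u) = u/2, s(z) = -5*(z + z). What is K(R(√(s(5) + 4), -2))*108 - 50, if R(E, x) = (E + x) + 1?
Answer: -104 + 54*I*√46 ≈ -104.0 + 366.25*I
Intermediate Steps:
s(z) = -10*z
R(E, x) = 1 + E + x
K(u) = u/2 (K(u) = u*(½) = u/2)
K(R(√(s(5) + 4), -2))*108 - 50 = ((1 + √(-10*5 + 4) - 2)/2)*108 - 50 = ((1 + √(-50 + 4) - 2)/2)*108 - 50 = ((1 + √(-46) - 2)/2)*108 - 50 = ((1 + I*√46 - 2)/2)*108 - 50 = ((-1 + I*√46)/2)*108 - 50 = (-½ + I*√46/2)*108 - 50 = (-54 + 54*I*√46) - 50 = -104 + 54*I*√46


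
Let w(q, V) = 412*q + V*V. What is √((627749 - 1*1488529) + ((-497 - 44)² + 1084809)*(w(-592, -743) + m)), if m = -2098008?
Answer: 5*I*√98620769786 ≈ 1.5702e+6*I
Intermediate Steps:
w(q, V) = V² + 412*q (w(q, V) = 412*q + V² = V² + 412*q)
√((627749 - 1*1488529) + ((-497 - 44)² + 1084809)*(w(-592, -743) + m)) = √((627749 - 1*1488529) + ((-497 - 44)² + 1084809)*(((-743)² + 412*(-592)) - 2098008)) = √((627749 - 1488529) + ((-541)² + 1084809)*((552049 - 243904) - 2098008)) = √(-860780 + (292681 + 1084809)*(308145 - 2098008)) = √(-860780 + 1377490*(-1789863)) = √(-860780 - 2465518383870) = √(-2465519244650) = 5*I*√98620769786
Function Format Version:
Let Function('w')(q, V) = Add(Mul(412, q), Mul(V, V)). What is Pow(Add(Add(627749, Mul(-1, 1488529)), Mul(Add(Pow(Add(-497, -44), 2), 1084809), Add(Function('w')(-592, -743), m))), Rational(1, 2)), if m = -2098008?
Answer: Mul(5, I, Pow(98620769786, Rational(1, 2))) ≈ Mul(1.5702e+6, I)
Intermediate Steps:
Function('w')(q, V) = Add(Pow(V, 2), Mul(412, q)) (Function('w')(q, V) = Add(Mul(412, q), Pow(V, 2)) = Add(Pow(V, 2), Mul(412, q)))
Pow(Add(Add(627749, Mul(-1, 1488529)), Mul(Add(Pow(Add(-497, -44), 2), 1084809), Add(Function('w')(-592, -743), m))), Rational(1, 2)) = Pow(Add(Add(627749, Mul(-1, 1488529)), Mul(Add(Pow(Add(-497, -44), 2), 1084809), Add(Add(Pow(-743, 2), Mul(412, -592)), -2098008))), Rational(1, 2)) = Pow(Add(Add(627749, -1488529), Mul(Add(Pow(-541, 2), 1084809), Add(Add(552049, -243904), -2098008))), Rational(1, 2)) = Pow(Add(-860780, Mul(Add(292681, 1084809), Add(308145, -2098008))), Rational(1, 2)) = Pow(Add(-860780, Mul(1377490, -1789863)), Rational(1, 2)) = Pow(Add(-860780, -2465518383870), Rational(1, 2)) = Pow(-2465519244650, Rational(1, 2)) = Mul(5, I, Pow(98620769786, Rational(1, 2)))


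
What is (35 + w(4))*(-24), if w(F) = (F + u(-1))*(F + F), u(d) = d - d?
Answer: -1608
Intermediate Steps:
u(d) = 0
w(F) = 2*F² (w(F) = (F + 0)*(F + F) = F*(2*F) = 2*F²)
(35 + w(4))*(-24) = (35 + 2*4²)*(-24) = (35 + 2*16)*(-24) = (35 + 32)*(-24) = 67*(-24) = -1608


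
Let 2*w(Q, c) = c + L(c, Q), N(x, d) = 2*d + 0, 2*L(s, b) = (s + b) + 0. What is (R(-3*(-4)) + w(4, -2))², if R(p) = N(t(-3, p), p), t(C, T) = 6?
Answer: 2209/4 ≈ 552.25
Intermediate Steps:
L(s, b) = b/2 + s/2 (L(s, b) = ((s + b) + 0)/2 = ((b + s) + 0)/2 = (b + s)/2 = b/2 + s/2)
N(x, d) = 2*d
R(p) = 2*p
w(Q, c) = Q/4 + 3*c/4 (w(Q, c) = (c + (Q/2 + c/2))/2 = (Q/2 + 3*c/2)/2 = Q/4 + 3*c/4)
(R(-3*(-4)) + w(4, -2))² = (2*(-3*(-4)) + ((¼)*4 + (¾)*(-2)))² = (2*12 + (1 - 3/2))² = (24 - ½)² = (47/2)² = 2209/4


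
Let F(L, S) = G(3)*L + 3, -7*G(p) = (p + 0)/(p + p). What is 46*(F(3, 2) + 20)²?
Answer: 2340503/98 ≈ 23883.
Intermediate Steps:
G(p) = -1/14 (G(p) = -(p + 0)/(7*(p + p)) = -p/(7*(2*p)) = -p*1/(2*p)/7 = -⅐*½ = -1/14)
F(L, S) = 3 - L/14 (F(L, S) = -L/14 + 3 = 3 - L/14)
46*(F(3, 2) + 20)² = 46*((3 - 1/14*3) + 20)² = 46*((3 - 3/14) + 20)² = 46*(39/14 + 20)² = 46*(319/14)² = 46*(101761/196) = 2340503/98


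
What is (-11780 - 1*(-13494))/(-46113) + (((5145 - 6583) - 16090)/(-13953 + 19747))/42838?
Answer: -106557212068/2861350523259 ≈ -0.037240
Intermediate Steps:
(-11780 - 1*(-13494))/(-46113) + (((5145 - 6583) - 16090)/(-13953 + 19747))/42838 = (-11780 + 13494)*(-1/46113) + ((-1438 - 16090)/5794)*(1/42838) = 1714*(-1/46113) - 17528*1/5794*(1/42838) = -1714/46113 - 8764/2897*1/42838 = -1714/46113 - 4382/62050843 = -106557212068/2861350523259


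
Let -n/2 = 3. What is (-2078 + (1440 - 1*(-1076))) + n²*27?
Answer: 1410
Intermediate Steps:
n = -6 (n = -2*3 = -6)
(-2078 + (1440 - 1*(-1076))) + n²*27 = (-2078 + (1440 - 1*(-1076))) + (-6)²*27 = (-2078 + (1440 + 1076)) + 36*27 = (-2078 + 2516) + 972 = 438 + 972 = 1410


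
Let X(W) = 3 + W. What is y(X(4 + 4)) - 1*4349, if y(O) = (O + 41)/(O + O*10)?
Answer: -526177/121 ≈ -4348.6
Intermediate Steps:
y(O) = (41 + O)/(11*O) (y(O) = (41 + O)/(O + 10*O) = (41 + O)/((11*O)) = (41 + O)*(1/(11*O)) = (41 + O)/(11*O))
y(X(4 + 4)) - 1*4349 = (41 + (3 + (4 + 4)))/(11*(3 + (4 + 4))) - 1*4349 = (41 + (3 + 8))/(11*(3 + 8)) - 4349 = (1/11)*(41 + 11)/11 - 4349 = (1/11)*(1/11)*52 - 4349 = 52/121 - 4349 = -526177/121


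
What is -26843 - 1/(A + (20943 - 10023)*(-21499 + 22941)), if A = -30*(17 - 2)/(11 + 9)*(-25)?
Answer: -845404313417/31494405 ≈ -26843.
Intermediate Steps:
A = 1125/2 (A = -450/20*(-25) = -30*3/4*(-25) = -45/2*(-25) = 1125/2 ≈ 562.50)
-26843 - 1/(A + (20943 - 10023)*(-21499 + 22941)) = -26843 - 1/(1125/2 + (20943 - 10023)*(-21499 + 22941)) = -26843 - 1/(1125/2 + 10920*1442) = -26843 - 1/(1125/2 + 15746640) = -26843 - 1/31494405/2 = -26843 - 1*2/31494405 = -26843 - 2/31494405 = -845404313417/31494405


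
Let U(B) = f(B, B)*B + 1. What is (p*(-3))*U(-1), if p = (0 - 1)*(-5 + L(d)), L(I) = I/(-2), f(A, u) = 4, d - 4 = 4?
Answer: 81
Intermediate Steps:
d = 8 (d = 4 + 4 = 8)
L(I) = -I/2 (L(I) = I*(-½) = -I/2)
p = 9 (p = (0 - 1)*(-5 - ½*8) = -(-5 - 4) = -1*(-9) = 9)
U(B) = 1 + 4*B (U(B) = 4*B + 1 = 1 + 4*B)
(p*(-3))*U(-1) = (9*(-3))*(1 + 4*(-1)) = -27*(1 - 4) = -27*(-3) = 81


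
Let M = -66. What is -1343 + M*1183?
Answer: -79421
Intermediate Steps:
-1343 + M*1183 = -1343 - 66*1183 = -1343 - 78078 = -79421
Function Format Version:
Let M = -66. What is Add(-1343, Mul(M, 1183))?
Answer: -79421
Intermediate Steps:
Add(-1343, Mul(M, 1183)) = Add(-1343, Mul(-66, 1183)) = Add(-1343, -78078) = -79421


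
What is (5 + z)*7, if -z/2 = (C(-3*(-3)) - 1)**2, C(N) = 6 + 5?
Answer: -1365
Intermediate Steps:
C(N) = 11
z = -200 (z = -2*(11 - 1)**2 = -2*10**2 = -2*100 = -200)
(5 + z)*7 = (5 - 200)*7 = -195*7 = -1365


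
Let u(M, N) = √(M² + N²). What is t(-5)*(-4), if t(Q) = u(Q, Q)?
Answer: -20*√2 ≈ -28.284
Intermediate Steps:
t(Q) = √2*√(Q²) (t(Q) = √(Q² + Q²) = √(2*Q²) = √2*√(Q²))
t(-5)*(-4) = (√2*√((-5)²))*(-4) = (√2*√25)*(-4) = (√2*5)*(-4) = (5*√2)*(-4) = -20*√2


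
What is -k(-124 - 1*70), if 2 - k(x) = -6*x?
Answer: 1162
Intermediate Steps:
k(x) = 2 + 6*x (k(x) = 2 - (-6)*x = 2 + 6*x)
-k(-124 - 1*70) = -(2 + 6*(-124 - 1*70)) = -(2 + 6*(-124 - 70)) = -(2 + 6*(-194)) = -(2 - 1164) = -1*(-1162) = 1162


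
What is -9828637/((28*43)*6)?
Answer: -1404091/1032 ≈ -1360.6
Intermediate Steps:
-9828637/((28*43)*6) = -9828637/(1204*6) = -9828637/7224 = -9828637*1/7224 = -1404091/1032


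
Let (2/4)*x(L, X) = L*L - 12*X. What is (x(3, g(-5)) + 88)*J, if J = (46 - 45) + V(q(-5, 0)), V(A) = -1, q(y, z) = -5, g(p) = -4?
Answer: 0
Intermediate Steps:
x(L, X) = -24*X + 2*L**2 (x(L, X) = 2*(L*L - 12*X) = 2*(L**2 - 12*X) = -24*X + 2*L**2)
J = 0 (J = (46 - 45) - 1 = 1 - 1 = 0)
(x(3, g(-5)) + 88)*J = ((-24*(-4) + 2*3**2) + 88)*0 = ((96 + 2*9) + 88)*0 = ((96 + 18) + 88)*0 = (114 + 88)*0 = 202*0 = 0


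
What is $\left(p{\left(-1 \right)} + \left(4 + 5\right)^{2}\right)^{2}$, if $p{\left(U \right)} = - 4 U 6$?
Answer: $11025$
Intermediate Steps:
$p{\left(U \right)} = - 24 U$
$\left(p{\left(-1 \right)} + \left(4 + 5\right)^{2}\right)^{2} = \left(\left(-24\right) \left(-1\right) + \left(4 + 5\right)^{2}\right)^{2} = \left(24 + 9^{2}\right)^{2} = \left(24 + 81\right)^{2} = 105^{2} = 11025$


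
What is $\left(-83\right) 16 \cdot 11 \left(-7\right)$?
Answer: $102256$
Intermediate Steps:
$\left(-83\right) 16 \cdot 11 \left(-7\right) = \left(-1328\right) \left(-77\right) = 102256$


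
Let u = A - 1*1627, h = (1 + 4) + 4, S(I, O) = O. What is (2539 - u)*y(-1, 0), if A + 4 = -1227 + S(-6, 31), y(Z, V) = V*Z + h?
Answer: 48294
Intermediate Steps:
h = 9 (h = 5 + 4 = 9)
y(Z, V) = 9 + V*Z (y(Z, V) = V*Z + 9 = 9 + V*Z)
A = -1200 (A = -4 + (-1227 + 31) = -4 - 1196 = -1200)
u = -2827 (u = -1200 - 1*1627 = -1200 - 1627 = -2827)
(2539 - u)*y(-1, 0) = (2539 - 1*(-2827))*(9 + 0*(-1)) = (2539 + 2827)*(9 + 0) = 5366*9 = 48294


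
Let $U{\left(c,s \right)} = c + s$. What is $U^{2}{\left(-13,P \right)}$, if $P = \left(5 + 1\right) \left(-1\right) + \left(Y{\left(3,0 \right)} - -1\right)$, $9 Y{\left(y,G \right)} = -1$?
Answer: $\frac{26569}{81} \approx 328.01$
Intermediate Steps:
$Y{\left(y,G \right)} = - \frac{1}{9}$ ($Y{\left(y,G \right)} = \frac{1}{9} \left(-1\right) = - \frac{1}{9}$)
$P = - \frac{46}{9}$ ($P = \left(5 + 1\right) \left(-1\right) - - \frac{8}{9} = 6 \left(-1\right) + \left(- \frac{1}{9} + 1\right) = -6 + \frac{8}{9} = - \frac{46}{9} \approx -5.1111$)
$U^{2}{\left(-13,P \right)} = \left(-13 - \frac{46}{9}\right)^{2} = \left(- \frac{163}{9}\right)^{2} = \frac{26569}{81}$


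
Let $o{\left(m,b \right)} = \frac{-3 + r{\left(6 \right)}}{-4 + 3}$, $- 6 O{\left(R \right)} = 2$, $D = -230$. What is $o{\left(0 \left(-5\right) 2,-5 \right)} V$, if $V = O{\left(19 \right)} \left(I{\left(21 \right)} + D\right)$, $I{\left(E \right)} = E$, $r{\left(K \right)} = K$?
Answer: $-209$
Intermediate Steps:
$O{\left(R \right)} = - \frac{1}{3}$ ($O{\left(R \right)} = \left(- \frac{1}{6}\right) 2 = - \frac{1}{3}$)
$o{\left(m,b \right)} = -3$ ($o{\left(m,b \right)} = \frac{-3 + 6}{-4 + 3} = \frac{3}{-1} = 3 \left(-1\right) = -3$)
$V = \frac{209}{3}$ ($V = - \frac{21 - 230}{3} = \left(- \frac{1}{3}\right) \left(-209\right) = \frac{209}{3} \approx 69.667$)
$o{\left(0 \left(-5\right) 2,-5 \right)} V = \left(-3\right) \frac{209}{3} = -209$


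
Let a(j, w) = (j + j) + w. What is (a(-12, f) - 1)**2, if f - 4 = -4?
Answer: 625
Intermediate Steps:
f = 0 (f = 4 - 4 = 0)
a(j, w) = w + 2*j (a(j, w) = 2*j + w = w + 2*j)
(a(-12, f) - 1)**2 = ((0 + 2*(-12)) - 1)**2 = ((0 - 24) - 1)**2 = (-24 - 1)**2 = (-25)**2 = 625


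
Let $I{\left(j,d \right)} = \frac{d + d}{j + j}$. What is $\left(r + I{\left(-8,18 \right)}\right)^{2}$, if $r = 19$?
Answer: $\frac{4489}{16} \approx 280.56$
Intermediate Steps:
$I{\left(j,d \right)} = \frac{d}{j}$ ($I{\left(j,d \right)} = \frac{2 d}{2 j} = 2 d \frac{1}{2 j} = \frac{d}{j}$)
$\left(r + I{\left(-8,18 \right)}\right)^{2} = \left(19 + \frac{18}{-8}\right)^{2} = \left(19 + 18 \left(- \frac{1}{8}\right)\right)^{2} = \left(19 - \frac{9}{4}\right)^{2} = \left(\frac{67}{4}\right)^{2} = \frac{4489}{16}$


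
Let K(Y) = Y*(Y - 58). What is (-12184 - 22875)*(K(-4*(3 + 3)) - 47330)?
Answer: 1590346358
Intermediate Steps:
K(Y) = Y*(-58 + Y)
(-12184 - 22875)*(K(-4*(3 + 3)) - 47330) = (-12184 - 22875)*((-4*(3 + 3))*(-58 - 4*(3 + 3)) - 47330) = -35059*((-4*6)*(-58 - 4*6) - 47330) = -35059*(-24*(-58 - 24) - 47330) = -35059*(-24*(-82) - 47330) = -35059*(1968 - 47330) = -35059*(-45362) = 1590346358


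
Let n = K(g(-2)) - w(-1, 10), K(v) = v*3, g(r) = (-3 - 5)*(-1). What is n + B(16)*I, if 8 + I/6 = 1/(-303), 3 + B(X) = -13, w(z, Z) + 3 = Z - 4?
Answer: 79721/101 ≈ 789.32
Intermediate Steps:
w(z, Z) = -7 + Z (w(z, Z) = -3 + (Z - 4) = -3 + (-4 + Z) = -7 + Z)
g(r) = 8 (g(r) = -8*(-1) = 8)
B(X) = -16 (B(X) = -3 - 13 = -16)
K(v) = 3*v
n = 21 (n = 3*8 - (-7 + 10) = 24 - 1*3 = 24 - 3 = 21)
I = -4850/101 (I = -48 + 6/(-303) = -48 + 6*(-1/303) = -48 - 2/101 = -4850/101 ≈ -48.020)
n + B(16)*I = 21 - 16*(-4850/101) = 21 + 77600/101 = 79721/101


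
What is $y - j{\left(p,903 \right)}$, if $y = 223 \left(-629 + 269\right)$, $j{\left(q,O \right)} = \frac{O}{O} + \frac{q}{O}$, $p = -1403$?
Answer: $- \frac{72492340}{903} \approx -80280.0$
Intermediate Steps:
$j{\left(q,O \right)} = 1 + \frac{q}{O}$
$y = -80280$ ($y = 223 \left(-360\right) = -80280$)
$y - j{\left(p,903 \right)} = -80280 - \frac{903 - 1403}{903} = -80280 - \frac{1}{903} \left(-500\right) = -80280 - - \frac{500}{903} = -80280 + \frac{500}{903} = - \frac{72492340}{903}$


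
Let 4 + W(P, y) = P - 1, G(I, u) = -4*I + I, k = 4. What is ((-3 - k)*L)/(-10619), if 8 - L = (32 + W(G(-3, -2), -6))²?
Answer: -1288/1517 ≈ -0.84904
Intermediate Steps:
G(I, u) = -3*I
W(P, y) = -5 + P (W(P, y) = -4 + (P - 1) = -4 + (-1 + P) = -5 + P)
L = -1288 (L = 8 - (32 + (-5 - 3*(-3)))² = 8 - (32 + (-5 + 9))² = 8 - (32 + 4)² = 8 - 1*36² = 8 - 1*1296 = 8 - 1296 = -1288)
((-3 - k)*L)/(-10619) = ((-3 - 1*4)*(-1288))/(-10619) = ((-3 - 4)*(-1288))*(-1/10619) = -7*(-1288)*(-1/10619) = 9016*(-1/10619) = -1288/1517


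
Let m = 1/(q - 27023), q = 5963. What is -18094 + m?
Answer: -381059641/21060 ≈ -18094.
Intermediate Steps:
m = -1/21060 (m = 1/(5963 - 27023) = 1/(-21060) = -1/21060 ≈ -4.7483e-5)
-18094 + m = -18094 - 1/21060 = -381059641/21060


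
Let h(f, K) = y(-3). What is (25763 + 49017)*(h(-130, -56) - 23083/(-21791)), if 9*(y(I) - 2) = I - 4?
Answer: 33460161440/196119 ≈ 1.7061e+5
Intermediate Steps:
y(I) = 14/9 + I/9 (y(I) = 2 + (I - 4)/9 = 2 + (-4 + I)/9 = 2 + (-4/9 + I/9) = 14/9 + I/9)
h(f, K) = 11/9 (h(f, K) = 14/9 + (⅑)*(-3) = 14/9 - ⅓ = 11/9)
(25763 + 49017)*(h(-130, -56) - 23083/(-21791)) = (25763 + 49017)*(11/9 - 23083/(-21791)) = 74780*(11/9 - 23083*(-1/21791)) = 74780*(11/9 + 23083/21791) = 74780*(447448/196119) = 33460161440/196119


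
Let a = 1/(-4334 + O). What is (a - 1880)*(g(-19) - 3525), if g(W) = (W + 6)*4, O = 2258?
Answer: 13960605337/2076 ≈ 6.7248e+6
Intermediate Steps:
g(W) = 24 + 4*W (g(W) = (6 + W)*4 = 24 + 4*W)
a = -1/2076 (a = 1/(-4334 + 2258) = 1/(-2076) = -1/2076 ≈ -0.00048170)
(a - 1880)*(g(-19) - 3525) = (-1/2076 - 1880)*((24 + 4*(-19)) - 3525) = -3902881*((24 - 76) - 3525)/2076 = -3902881*(-52 - 3525)/2076 = -3902881/2076*(-3577) = 13960605337/2076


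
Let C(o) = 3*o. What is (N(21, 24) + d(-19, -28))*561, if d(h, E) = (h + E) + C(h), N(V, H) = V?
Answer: -46563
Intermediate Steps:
d(h, E) = E + 4*h (d(h, E) = (h + E) + 3*h = (E + h) + 3*h = E + 4*h)
(N(21, 24) + d(-19, -28))*561 = (21 + (-28 + 4*(-19)))*561 = (21 + (-28 - 76))*561 = (21 - 104)*561 = -83*561 = -46563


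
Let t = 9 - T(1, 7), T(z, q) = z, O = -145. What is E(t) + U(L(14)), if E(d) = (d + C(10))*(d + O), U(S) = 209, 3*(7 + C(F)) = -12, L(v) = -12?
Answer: 620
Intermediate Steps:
C(F) = -11 (C(F) = -7 + (⅓)*(-12) = -7 - 4 = -11)
t = 8 (t = 9 - 1*1 = 9 - 1 = 8)
E(d) = (-145 + d)*(-11 + d) (E(d) = (d - 11)*(d - 145) = (-11 + d)*(-145 + d) = (-145 + d)*(-11 + d))
E(t) + U(L(14)) = (1595 + 8² - 156*8) + 209 = (1595 + 64 - 1248) + 209 = 411 + 209 = 620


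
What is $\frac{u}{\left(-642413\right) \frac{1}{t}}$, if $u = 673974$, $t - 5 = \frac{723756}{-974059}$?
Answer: $- \frac{2794659475986}{625748164367} \approx -4.4661$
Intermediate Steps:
$t = \frac{4146539}{974059}$ ($t = 5 + \frac{723756}{-974059} = 5 + 723756 \left(- \frac{1}{974059}\right) = 5 - \frac{723756}{974059} = \frac{4146539}{974059} \approx 4.257$)
$\frac{u}{\left(-642413\right) \frac{1}{t}} = \frac{673974}{\left(-642413\right) \frac{1}{\frac{4146539}{974059}}} = \frac{673974}{\left(-642413\right) \frac{974059}{4146539}} = \frac{673974}{- \frac{625748164367}{4146539}} = 673974 \left(- \frac{4146539}{625748164367}\right) = - \frac{2794659475986}{625748164367}$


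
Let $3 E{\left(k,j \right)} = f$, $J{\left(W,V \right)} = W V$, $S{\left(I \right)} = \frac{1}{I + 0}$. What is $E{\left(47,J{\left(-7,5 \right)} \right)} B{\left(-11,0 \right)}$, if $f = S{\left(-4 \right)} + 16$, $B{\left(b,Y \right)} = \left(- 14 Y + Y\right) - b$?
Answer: $\frac{231}{4} \approx 57.75$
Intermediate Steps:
$S{\left(I \right)} = \frac{1}{I}$
$J{\left(W,V \right)} = V W$
$B{\left(b,Y \right)} = - b - 13 Y$ ($B{\left(b,Y \right)} = - 13 Y - b = - b - 13 Y$)
$f = \frac{63}{4}$ ($f = \frac{1}{-4} + 16 = - \frac{1}{4} + 16 = \frac{63}{4} \approx 15.75$)
$E{\left(k,j \right)} = \frac{21}{4}$ ($E{\left(k,j \right)} = \frac{1}{3} \cdot \frac{63}{4} = \frac{21}{4}$)
$E{\left(47,J{\left(-7,5 \right)} \right)} B{\left(-11,0 \right)} = \frac{21 \left(\left(-1\right) \left(-11\right) - 0\right)}{4} = \frac{21 \left(11 + 0\right)}{4} = \frac{21}{4} \cdot 11 = \frac{231}{4}$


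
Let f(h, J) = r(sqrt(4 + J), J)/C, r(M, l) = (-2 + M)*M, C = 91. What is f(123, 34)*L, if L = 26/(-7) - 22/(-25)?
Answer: -18848/15925 + 992*sqrt(38)/15925 ≈ -0.79955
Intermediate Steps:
r(M, l) = M*(-2 + M)
L = -496/175 (L = 26*(-1/7) - 22*(-1/25) = -26/7 + 22/25 = -496/175 ≈ -2.8343)
f(h, J) = sqrt(4 + J)*(-2 + sqrt(4 + J))/91 (f(h, J) = (sqrt(4 + J)*(-2 + sqrt(4 + J)))/91 = (sqrt(4 + J)*(-2 + sqrt(4 + J)))*(1/91) = sqrt(4 + J)*(-2 + sqrt(4 + J))/91)
f(123, 34)*L = (4/91 - 2*sqrt(4 + 34)/91 + (1/91)*34)*(-496/175) = (4/91 - 2*sqrt(38)/91 + 34/91)*(-496/175) = (38/91 - 2*sqrt(38)/91)*(-496/175) = -18848/15925 + 992*sqrt(38)/15925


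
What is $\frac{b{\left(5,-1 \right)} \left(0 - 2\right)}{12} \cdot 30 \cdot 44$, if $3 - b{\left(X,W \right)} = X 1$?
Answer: $440$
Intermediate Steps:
$b{\left(X,W \right)} = 3 - X$ ($b{\left(X,W \right)} = 3 - X 1 = 3 - X$)
$\frac{b{\left(5,-1 \right)} \left(0 - 2\right)}{12} \cdot 30 \cdot 44 = \frac{\left(3 - 5\right) \left(0 - 2\right)}{12} \cdot 30 \cdot 44 = \left(3 - 5\right) \left(-2\right) \frac{1}{12} \cdot 30 \cdot 44 = \left(-2\right) \left(-2\right) \frac{1}{12} \cdot 30 \cdot 44 = 4 \cdot \frac{1}{12} \cdot 30 \cdot 44 = \frac{1}{3} \cdot 30 \cdot 44 = 10 \cdot 44 = 440$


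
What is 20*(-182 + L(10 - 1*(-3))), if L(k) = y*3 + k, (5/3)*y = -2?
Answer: -3452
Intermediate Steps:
y = -6/5 (y = (⅗)*(-2) = -6/5 ≈ -1.2000)
L(k) = -18/5 + k (L(k) = -6/5*3 + k = -18/5 + k)
20*(-182 + L(10 - 1*(-3))) = 20*(-182 + (-18/5 + (10 - 1*(-3)))) = 20*(-182 + (-18/5 + (10 + 3))) = 20*(-182 + (-18/5 + 13)) = 20*(-182 + 47/5) = 20*(-863/5) = -3452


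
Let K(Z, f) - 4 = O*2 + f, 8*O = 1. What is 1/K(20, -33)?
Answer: -4/115 ≈ -0.034783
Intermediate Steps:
O = ⅛ (O = (⅛)*1 = ⅛ ≈ 0.12500)
K(Z, f) = 17/4 + f (K(Z, f) = 4 + ((⅛)*2 + f) = 4 + (¼ + f) = 17/4 + f)
1/K(20, -33) = 1/(17/4 - 33) = 1/(-115/4) = -4/115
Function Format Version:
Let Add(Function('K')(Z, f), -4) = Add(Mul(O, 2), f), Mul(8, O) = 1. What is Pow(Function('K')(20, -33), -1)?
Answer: Rational(-4, 115) ≈ -0.034783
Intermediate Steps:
O = Rational(1, 8) (O = Mul(Rational(1, 8), 1) = Rational(1, 8) ≈ 0.12500)
Function('K')(Z, f) = Add(Rational(17, 4), f) (Function('K')(Z, f) = Add(4, Add(Mul(Rational(1, 8), 2), f)) = Add(4, Add(Rational(1, 4), f)) = Add(Rational(17, 4), f))
Pow(Function('K')(20, -33), -1) = Pow(Add(Rational(17, 4), -33), -1) = Pow(Rational(-115, 4), -1) = Rational(-4, 115)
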